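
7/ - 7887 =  - 7/7887 =- 0.00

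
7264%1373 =399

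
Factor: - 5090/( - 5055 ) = 2^1*3^( - 1)*337^( - 1 )*509^1 = 1018/1011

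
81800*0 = 0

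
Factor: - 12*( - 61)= 2^2 * 3^1*61^1 = 732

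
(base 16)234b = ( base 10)9035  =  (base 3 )110101122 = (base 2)10001101001011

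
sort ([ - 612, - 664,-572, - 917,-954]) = [  -  954, - 917,-664,-612 , - 572 ]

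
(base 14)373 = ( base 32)LH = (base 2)1010110001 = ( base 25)12e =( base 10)689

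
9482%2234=546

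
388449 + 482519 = 870968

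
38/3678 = 19/1839 = 0.01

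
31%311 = 31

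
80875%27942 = 24991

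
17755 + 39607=57362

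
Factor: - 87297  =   - 3^1 * 7^1*4157^1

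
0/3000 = 0 = 0.00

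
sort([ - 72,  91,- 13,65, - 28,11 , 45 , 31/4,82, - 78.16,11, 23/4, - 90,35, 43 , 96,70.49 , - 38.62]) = [ - 90, - 78.16,  -  72, - 38.62, - 28,-13, 23/4,31/4, 11, 11,35,43,45,65,70.49, 82, 91, 96 ]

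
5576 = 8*697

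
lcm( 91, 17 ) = 1547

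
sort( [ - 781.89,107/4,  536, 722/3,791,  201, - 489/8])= [ - 781.89, - 489/8,107/4,201,722/3,536,  791]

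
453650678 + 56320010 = 509970688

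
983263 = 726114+257149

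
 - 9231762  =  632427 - 9864189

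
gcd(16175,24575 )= 25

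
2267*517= 1172039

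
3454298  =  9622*359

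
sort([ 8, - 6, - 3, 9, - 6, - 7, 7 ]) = [ - 7, - 6, - 6,  -  3,7,8,9]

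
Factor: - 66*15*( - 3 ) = 2^1*3^3* 5^1* 11^1 = 2970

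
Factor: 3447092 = 2^2*11^1*157^1*499^1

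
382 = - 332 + 714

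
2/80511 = 2/80511= 0.00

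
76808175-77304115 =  - 495940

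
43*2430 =104490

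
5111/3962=5111/3962 = 1.29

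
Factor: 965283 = 3^1*11^1*29251^1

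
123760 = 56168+67592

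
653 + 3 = 656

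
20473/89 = 20473/89= 230.03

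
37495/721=37495/721  =  52.00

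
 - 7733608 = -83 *93176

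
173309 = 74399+98910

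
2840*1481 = 4206040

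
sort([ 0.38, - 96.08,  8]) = [ - 96.08,0.38, 8 ]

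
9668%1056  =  164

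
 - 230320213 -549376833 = -779697046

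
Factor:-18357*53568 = - 2^6*3^4*29^1 * 31^1*211^1 = -  983347776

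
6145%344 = 297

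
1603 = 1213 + 390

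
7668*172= 1318896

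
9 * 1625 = 14625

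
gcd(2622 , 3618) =6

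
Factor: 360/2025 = 2^3* 3^( - 2 )*5^( - 1 ) = 8/45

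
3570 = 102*35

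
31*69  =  2139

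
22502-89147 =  - 66645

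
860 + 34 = 894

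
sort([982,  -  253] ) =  [ - 253, 982 ] 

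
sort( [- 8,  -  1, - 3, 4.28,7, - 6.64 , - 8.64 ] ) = [ - 8.64, - 8, - 6.64, - 3 ,-1,4.28,7] 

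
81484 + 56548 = 138032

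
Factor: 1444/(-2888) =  - 2^( - 1) = - 1/2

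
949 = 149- - 800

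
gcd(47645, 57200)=65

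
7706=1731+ 5975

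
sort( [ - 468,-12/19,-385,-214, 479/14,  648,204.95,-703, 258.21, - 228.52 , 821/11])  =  [ - 703, - 468, - 385,-228.52,  -  214, - 12/19, 479/14,  821/11 , 204.95, 258.21, 648]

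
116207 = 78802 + 37405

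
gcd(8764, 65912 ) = 28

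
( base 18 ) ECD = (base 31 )4tm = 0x129D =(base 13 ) 2227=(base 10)4765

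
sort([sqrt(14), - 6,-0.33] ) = [ - 6,-0.33,sqrt( 14 )]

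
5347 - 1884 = 3463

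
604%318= 286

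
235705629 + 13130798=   248836427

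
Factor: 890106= 2^1*3^1*7^1*21193^1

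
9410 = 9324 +86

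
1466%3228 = 1466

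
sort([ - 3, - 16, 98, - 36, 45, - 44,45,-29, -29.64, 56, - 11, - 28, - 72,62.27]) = [ - 72, - 44, - 36,-29.64, - 29 ,-28, - 16, - 11, - 3,45,45,56,62.27, 98]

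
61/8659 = 61/8659 = 0.01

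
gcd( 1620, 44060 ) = 20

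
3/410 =3/410  =  0.01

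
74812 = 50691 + 24121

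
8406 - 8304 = 102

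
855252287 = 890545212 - 35292925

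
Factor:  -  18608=- 2^4*1163^1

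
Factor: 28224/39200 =18/25 = 2^1*3^2*5^ (-2)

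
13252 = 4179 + 9073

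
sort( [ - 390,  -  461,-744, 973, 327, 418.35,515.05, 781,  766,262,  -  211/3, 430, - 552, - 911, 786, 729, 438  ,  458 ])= [-911, - 744, - 552,-461,-390,-211/3,  262,327,418.35, 430,438, 458, 515.05, 729,766, 781,  786, 973]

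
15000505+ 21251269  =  36251774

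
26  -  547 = - 521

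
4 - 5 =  - 1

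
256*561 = 143616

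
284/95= 284/95 = 2.99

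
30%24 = 6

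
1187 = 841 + 346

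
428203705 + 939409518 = 1367613223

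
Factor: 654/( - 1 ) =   -  2^1*3^1*109^1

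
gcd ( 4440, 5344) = 8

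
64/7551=64/7551 = 0.01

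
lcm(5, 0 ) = 0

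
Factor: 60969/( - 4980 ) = - 2^(  -  2 )*5^ (-1 )*83^(-1)*20323^1 = -20323/1660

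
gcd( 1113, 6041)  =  7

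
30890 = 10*3089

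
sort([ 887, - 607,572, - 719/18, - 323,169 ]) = [ - 607, - 323,  -  719/18,169,  572 , 887]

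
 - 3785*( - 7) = 26495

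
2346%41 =9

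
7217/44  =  164 + 1/44 = 164.02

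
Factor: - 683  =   - 683^1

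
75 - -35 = 110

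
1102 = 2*551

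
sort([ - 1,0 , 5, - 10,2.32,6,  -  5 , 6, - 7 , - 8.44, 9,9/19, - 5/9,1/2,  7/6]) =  [ - 10,  -  8.44 ,  -  7, - 5, - 1, - 5/9, 0, 9/19,1/2,7/6, 2.32,5, 6,6,9]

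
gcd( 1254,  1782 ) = 66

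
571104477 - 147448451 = 423656026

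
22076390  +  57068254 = 79144644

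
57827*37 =2139599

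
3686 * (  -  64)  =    -  235904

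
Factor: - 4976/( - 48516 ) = 2^2*3^ ( - 1) * 13^( - 1 ) = 4/39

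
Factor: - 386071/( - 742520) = 2^( - 3 )*5^( - 1)*7^2*19^( - 1) * 977^( - 1)*7879^1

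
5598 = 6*933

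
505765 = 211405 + 294360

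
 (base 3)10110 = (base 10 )93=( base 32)2T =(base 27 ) 3c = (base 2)1011101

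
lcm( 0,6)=0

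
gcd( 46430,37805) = 5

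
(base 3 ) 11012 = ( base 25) 4d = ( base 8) 161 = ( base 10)113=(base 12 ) 95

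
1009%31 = 17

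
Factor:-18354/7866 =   -  7/3 = - 3^( - 1) * 7^1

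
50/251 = 50/251 = 0.20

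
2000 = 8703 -6703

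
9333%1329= 30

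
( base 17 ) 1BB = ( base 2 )111100111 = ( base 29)GN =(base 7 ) 1264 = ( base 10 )487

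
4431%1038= 279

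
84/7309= 84/7309 = 0.01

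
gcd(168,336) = 168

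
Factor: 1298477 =17^2*4493^1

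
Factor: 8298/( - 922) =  - 9 = - 3^2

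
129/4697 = 129/4697 =0.03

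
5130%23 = 1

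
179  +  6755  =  6934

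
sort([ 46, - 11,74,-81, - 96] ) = [  -  96, - 81,  -  11, 46, 74]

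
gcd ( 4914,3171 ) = 21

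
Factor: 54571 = 11^3*41^1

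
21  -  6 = 15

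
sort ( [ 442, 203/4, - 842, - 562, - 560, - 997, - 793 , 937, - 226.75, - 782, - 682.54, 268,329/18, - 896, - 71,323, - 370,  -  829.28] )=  [  -  997, - 896, - 842, - 829.28, - 793,  -  782, - 682.54, - 562, - 560, - 370, - 226.75,-71, 329/18 , 203/4, 268,323, 442,937]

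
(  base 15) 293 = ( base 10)588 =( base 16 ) 24c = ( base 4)21030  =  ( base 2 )1001001100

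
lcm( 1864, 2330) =9320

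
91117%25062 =15931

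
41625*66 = 2747250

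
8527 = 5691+2836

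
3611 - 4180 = -569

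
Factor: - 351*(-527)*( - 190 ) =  - 35145630 = - 2^1*3^3*5^1*13^1*17^1*19^1*31^1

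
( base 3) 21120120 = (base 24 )9e3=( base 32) 5CJ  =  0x1593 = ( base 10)5523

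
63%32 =31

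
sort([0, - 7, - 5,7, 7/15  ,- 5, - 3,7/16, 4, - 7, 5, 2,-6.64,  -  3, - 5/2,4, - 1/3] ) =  [ - 7 , - 7, - 6.64, - 5 ,-5, - 3, - 3, -5/2 , - 1/3,  0,  7/16, 7/15,2, 4, 4, 5, 7 ]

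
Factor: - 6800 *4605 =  - 31314000 =- 2^4*3^1 * 5^3*17^1*307^1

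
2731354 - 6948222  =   -4216868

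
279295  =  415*673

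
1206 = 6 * 201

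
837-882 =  - 45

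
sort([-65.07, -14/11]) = [ - 65.07 ,  -  14/11]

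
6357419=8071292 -1713873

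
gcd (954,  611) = 1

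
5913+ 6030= 11943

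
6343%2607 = 1129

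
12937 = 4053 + 8884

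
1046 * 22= 23012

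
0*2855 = 0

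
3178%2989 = 189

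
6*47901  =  287406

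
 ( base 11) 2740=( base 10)3553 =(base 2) 110111100001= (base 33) 38m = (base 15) 10BD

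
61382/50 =1227 + 16/25 = 1227.64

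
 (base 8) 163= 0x73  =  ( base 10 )115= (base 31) 3M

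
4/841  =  4/841 = 0.00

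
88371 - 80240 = 8131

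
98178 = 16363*6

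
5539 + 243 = 5782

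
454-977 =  - 523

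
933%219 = 57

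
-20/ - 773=20/773=0.03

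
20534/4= 5133 + 1/2 = 5133.50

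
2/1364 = 1/682 = 0.00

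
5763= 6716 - 953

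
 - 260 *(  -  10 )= 2600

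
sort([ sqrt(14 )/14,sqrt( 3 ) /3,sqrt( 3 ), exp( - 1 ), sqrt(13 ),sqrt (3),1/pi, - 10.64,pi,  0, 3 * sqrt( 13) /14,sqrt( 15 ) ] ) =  [ - 10.64,  0, sqrt( 14) /14 , 1/pi, exp(-1 ), sqrt(3 )/3, 3*sqrt(13 ) /14, sqrt(3 ),sqrt( 3), pi, sqrt ( 13), sqrt (15 )]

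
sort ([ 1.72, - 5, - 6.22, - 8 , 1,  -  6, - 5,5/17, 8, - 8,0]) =[ - 8, - 8, - 6.22,- 6,-5, - 5 , 0, 5/17,  1,1.72, 8 ] 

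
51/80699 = 3/4747 = 0.00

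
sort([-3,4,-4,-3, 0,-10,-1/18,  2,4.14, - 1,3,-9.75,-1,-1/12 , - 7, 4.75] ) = [ - 10, - 9.75, - 7,-4,- 3, - 3,-1, - 1, - 1/12,-1/18,0,2,3,4,4.14,4.75]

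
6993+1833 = 8826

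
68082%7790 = 5762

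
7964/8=1991/2= 995.50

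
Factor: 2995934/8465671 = 2^1*23^1*65129^1*8465671^(  -  1) 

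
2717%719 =560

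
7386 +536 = 7922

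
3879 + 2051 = 5930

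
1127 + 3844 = 4971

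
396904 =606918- 210014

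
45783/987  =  15261/329 = 46.39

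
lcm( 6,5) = 30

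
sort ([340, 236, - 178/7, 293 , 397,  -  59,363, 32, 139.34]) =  [-59, - 178/7, 32, 139.34, 236, 293, 340,363, 397 ]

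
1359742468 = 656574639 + 703167829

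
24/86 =12/43=0.28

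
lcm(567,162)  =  1134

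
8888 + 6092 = 14980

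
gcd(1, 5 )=1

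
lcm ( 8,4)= 8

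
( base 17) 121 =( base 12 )230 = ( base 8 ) 504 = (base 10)324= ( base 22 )eg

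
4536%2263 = 10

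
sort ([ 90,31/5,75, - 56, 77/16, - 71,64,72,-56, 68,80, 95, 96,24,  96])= [  -  71, - 56, -56,77/16,  31/5, 24, 64,68,72,75 , 80 , 90,  95,96,96] 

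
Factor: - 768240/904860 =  - 2^2*97^1*457^( - 1 ) = -388/457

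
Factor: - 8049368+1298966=-6750402 = -2^1*3^1*197^1*5711^1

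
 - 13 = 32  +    -  45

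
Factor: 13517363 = 17^1  *  795139^1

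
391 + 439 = 830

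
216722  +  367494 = 584216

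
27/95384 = 27/95384 = 0.00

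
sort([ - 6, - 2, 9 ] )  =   [ - 6, - 2, 9 ] 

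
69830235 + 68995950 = 138826185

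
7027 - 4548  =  2479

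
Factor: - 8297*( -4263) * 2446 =2^1 * 3^1*7^2*29^1*1223^1*8297^1 = 86515291506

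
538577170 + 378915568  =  917492738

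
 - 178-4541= - 4719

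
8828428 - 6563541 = 2264887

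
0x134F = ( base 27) 6L2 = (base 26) 783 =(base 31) 54E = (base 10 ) 4943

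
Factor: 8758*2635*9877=227934788410 = 2^1*5^1*7^1*17^2* 29^1*31^1 * 83^1*151^1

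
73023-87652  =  -14629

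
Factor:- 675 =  - 3^3*5^2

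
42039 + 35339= 77378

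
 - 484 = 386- 870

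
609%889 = 609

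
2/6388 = 1/3194=0.00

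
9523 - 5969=3554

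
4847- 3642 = 1205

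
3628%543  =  370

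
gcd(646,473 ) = 1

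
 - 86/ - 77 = 1 + 9/77 = 1.12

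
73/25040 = 73/25040 =0.00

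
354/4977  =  118/1659 = 0.07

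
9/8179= 9/8179= 0.00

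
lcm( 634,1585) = 3170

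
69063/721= 69063/721 = 95.79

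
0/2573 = 0 = 0.00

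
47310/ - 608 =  - 1245/16 = - 77.81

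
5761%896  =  385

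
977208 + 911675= 1888883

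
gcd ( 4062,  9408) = 6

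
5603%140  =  3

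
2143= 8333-6190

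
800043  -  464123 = 335920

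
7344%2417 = 93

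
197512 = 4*49378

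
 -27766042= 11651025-39417067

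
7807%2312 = 871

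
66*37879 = 2500014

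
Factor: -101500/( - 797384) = 125/982 =2^ (-1)*5^3*491^(-1) 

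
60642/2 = 30321  =  30321.00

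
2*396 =792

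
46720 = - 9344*( - 5 )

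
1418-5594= - 4176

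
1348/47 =28 + 32/47 = 28.68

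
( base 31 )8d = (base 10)261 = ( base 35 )7G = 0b100000101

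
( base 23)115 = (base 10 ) 557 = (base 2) 1000101101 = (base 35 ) FW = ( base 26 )LB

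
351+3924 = 4275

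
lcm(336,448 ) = 1344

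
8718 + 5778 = 14496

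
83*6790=563570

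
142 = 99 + 43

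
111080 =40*2777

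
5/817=5/817=0.01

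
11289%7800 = 3489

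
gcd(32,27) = 1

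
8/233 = 8/233 =0.03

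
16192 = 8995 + 7197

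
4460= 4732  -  272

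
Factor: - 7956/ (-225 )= 884/25  =  2^2*5^(-2)*13^1 * 17^1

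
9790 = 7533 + 2257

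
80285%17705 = 9465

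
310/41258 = 155/20629 = 0.01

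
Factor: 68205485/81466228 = 2^( - 2)*5^1*47^( - 1)  *137^( - 1)*251^1 * 3163^( - 1 )*54347^1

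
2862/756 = 3 + 11/14 =3.79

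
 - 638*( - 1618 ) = 1032284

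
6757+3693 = 10450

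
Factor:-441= - 3^2*7^2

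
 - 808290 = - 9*89810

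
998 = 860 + 138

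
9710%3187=149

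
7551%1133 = 753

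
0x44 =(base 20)38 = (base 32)24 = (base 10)68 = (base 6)152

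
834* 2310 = 1926540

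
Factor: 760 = 2^3 *5^1*19^1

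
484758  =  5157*94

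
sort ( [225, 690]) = [225, 690 ] 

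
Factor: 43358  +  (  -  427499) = -384141 = -3^1*128047^1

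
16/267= 16/267 = 0.06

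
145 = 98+47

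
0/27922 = 0 = 0.00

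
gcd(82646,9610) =1922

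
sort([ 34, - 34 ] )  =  [-34,  34] 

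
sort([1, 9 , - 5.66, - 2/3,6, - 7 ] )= [ - 7, - 5.66,-2/3, 1, 6,9]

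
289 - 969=-680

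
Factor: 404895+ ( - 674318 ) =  - 7^1*11^1*3499^1 = - 269423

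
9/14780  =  9/14780=0.00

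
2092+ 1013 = 3105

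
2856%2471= 385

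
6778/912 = 7 + 197/456 = 7.43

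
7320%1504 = 1304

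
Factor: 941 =941^1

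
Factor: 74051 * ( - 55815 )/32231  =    -  4133156565/32231 = - 3^1* 5^1 * 61^2*167^( - 1 )*193^( - 1)*74051^1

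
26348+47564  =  73912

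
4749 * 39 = 185211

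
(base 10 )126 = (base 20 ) 66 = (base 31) 42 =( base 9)150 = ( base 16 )7e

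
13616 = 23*592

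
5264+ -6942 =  -1678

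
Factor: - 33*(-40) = 2^3*3^1 * 5^1*11^1  =  1320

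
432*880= 380160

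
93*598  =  55614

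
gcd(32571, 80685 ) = 99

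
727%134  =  57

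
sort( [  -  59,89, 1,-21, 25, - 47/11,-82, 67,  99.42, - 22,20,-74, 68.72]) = [-82,  -  74,-59,-22,  -  21 , - 47/11 , 1,20 , 25, 67,68.72,89,99.42]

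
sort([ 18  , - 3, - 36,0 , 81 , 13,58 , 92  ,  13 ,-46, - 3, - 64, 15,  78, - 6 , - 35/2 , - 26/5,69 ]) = [ - 64,  -  46, - 36, - 35/2, - 6, - 26/5, -3, - 3, 0, 13,13,15 , 18,58, 69 , 78, 81 , 92 ] 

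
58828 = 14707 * 4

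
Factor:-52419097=-52419097^1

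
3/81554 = 3/81554 = 0.00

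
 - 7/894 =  - 1 + 887/894 =-  0.01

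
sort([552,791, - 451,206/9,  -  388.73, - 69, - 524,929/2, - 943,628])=[ - 943, - 524,-451, - 388.73,  -  69,206/9,  929/2,552,628,791]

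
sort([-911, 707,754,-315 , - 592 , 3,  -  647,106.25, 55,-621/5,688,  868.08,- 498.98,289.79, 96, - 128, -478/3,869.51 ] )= [ - 911, -647,-592,-498.98, - 315,-478/3,-128,-621/5, 3,55,96,106.25 , 289.79, 688,707,754 , 868.08, 869.51]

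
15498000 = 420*36900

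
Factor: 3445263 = 3^2*382807^1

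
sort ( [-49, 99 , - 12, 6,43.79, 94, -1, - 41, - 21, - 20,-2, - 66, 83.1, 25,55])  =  [-66, - 49, - 41 , - 21, - 20, - 12, - 2, - 1, 6, 25, 43.79, 55, 83.1 , 94,99 ]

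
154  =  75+79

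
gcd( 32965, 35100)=5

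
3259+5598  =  8857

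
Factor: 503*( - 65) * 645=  - 3^1*5^2*13^1*43^1*503^1 = - 21088275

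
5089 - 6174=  -1085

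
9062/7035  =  9062/7035  =  1.29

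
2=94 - 92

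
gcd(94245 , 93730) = 515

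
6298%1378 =786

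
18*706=12708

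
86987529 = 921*94449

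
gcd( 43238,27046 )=2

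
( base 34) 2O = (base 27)3B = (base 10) 92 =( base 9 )112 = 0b1011100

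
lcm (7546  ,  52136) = 573496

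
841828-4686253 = -3844425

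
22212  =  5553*4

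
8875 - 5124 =3751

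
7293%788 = 201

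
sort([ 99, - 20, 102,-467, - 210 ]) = [ - 467, - 210,-20,  99, 102 ] 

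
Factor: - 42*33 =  - 2^1 * 3^2*7^1*11^1 = - 1386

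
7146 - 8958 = -1812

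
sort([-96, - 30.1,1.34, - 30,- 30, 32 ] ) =[  -  96, - 30.1,-30,-30,  1.34,32]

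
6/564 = 1/94 = 0.01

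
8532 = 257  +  8275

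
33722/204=165 + 31/102 = 165.30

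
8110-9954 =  - 1844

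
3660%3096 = 564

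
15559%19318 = 15559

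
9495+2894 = 12389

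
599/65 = 599/65  =  9.22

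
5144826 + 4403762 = 9548588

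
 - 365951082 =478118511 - 844069593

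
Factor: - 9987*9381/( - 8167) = 93688047/8167 = 3^2*53^1*59^1*3329^1*8167^( - 1)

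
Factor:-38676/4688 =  - 2^( - 2)*3^1*11^1 = -  33/4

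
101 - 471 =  - 370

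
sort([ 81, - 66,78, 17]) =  [ - 66,17,78,81 ] 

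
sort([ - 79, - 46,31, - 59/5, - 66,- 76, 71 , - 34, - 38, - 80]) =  [ - 80,-79,-76,- 66, - 46,-38 , - 34, - 59/5,31,  71 ] 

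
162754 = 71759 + 90995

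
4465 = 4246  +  219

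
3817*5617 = 21440089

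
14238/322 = 1017/23 = 44.22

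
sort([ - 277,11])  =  [ - 277,11]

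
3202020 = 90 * 35578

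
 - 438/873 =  - 1 + 145/291=-0.50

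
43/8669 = 43/8669 = 0.00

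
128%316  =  128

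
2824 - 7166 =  -4342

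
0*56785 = 0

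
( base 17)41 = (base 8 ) 105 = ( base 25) 2J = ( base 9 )76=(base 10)69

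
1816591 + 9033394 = 10849985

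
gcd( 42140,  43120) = 980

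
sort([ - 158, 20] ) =[ - 158, 20] 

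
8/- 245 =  - 1  +  237/245 = - 0.03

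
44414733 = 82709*537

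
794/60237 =794/60237= 0.01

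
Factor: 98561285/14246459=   5^1*17^( - 1 ) * 29^1* 43^( - 1)*19489^( - 1 )*679733^1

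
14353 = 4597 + 9756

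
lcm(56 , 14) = 56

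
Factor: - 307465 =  - 5^1*61493^1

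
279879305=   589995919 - 310116614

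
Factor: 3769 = 3769^1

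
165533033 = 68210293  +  97322740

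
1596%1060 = 536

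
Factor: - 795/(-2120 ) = 3/8=2^(-3)*3^1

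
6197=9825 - 3628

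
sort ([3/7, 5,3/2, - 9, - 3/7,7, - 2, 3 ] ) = [-9, - 2, - 3/7, 3/7,  3/2, 3, 5 , 7]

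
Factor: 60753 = 3^1*7^1*11^1*263^1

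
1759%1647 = 112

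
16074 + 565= 16639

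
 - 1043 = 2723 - 3766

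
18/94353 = 6/31451 = 0.00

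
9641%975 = 866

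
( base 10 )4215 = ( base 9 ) 5703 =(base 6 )31303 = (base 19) BCG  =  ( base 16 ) 1077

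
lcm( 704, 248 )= 21824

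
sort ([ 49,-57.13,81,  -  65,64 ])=[ - 65, - 57.13, 49  ,  64, 81 ]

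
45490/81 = 561 + 49/81 = 561.60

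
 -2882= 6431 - 9313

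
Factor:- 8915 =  - 5^1*1783^1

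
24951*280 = 6986280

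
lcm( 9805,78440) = 78440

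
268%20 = 8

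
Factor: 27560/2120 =13  =  13^1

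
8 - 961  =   - 953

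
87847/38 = 2311 + 29/38 = 2311.76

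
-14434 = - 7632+-6802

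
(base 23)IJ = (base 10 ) 433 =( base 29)ER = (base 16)1B1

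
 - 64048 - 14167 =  - 78215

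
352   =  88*4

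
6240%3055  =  130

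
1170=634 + 536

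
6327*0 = 0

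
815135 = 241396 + 573739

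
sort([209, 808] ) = [209,808] 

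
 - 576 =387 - 963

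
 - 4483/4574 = -1  +  91/4574 = - 0.98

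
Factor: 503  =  503^1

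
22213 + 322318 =344531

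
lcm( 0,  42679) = 0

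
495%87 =60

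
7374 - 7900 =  - 526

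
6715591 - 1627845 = 5087746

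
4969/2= 2484 + 1/2 =2484.50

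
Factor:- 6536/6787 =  - 2^3*11^( - 1 )*19^1*43^1* 617^ ( - 1)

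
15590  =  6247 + 9343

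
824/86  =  412/43 = 9.58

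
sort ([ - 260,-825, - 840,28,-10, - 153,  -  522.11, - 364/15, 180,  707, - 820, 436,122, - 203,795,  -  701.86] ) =[ - 840, - 825, - 820 , - 701.86, - 522.11, - 260, - 203, -153, -364/15, - 10,28,122, 180,  436,707,795] 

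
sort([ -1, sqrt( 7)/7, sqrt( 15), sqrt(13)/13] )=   [ - 1,sqrt( 13) /13,sqrt ( 7)/7 , sqrt( 15)]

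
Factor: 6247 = 6247^1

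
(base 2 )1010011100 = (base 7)1643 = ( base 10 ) 668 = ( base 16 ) 29C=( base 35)j3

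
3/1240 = 3/1240  =  0.00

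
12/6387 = 4/2129 = 0.00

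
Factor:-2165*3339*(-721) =5212062135= 3^2*5^1 *7^2*53^1*103^1*433^1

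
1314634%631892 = 50850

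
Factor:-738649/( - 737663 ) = 61^1*12109^1*737663^(- 1 )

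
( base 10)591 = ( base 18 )1EF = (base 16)24f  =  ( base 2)1001001111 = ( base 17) 20d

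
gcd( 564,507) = 3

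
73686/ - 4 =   -  18422 + 1/2 =- 18421.50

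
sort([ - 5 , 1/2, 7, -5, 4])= [-5,- 5,1/2,4,  7]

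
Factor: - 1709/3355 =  - 5^(- 1)*11^( - 1)*61^ ( - 1 )*1709^1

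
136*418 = 56848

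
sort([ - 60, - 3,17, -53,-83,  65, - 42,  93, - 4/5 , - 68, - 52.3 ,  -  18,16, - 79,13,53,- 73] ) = [ - 83, -79, - 73,-68, - 60, - 53, - 52.3,  -  42, - 18 , - 3, - 4/5,13,16, 17,53,65 , 93]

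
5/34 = 5/34 = 0.15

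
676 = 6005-5329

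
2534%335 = 189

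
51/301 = 51/301=0.17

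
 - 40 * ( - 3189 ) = 127560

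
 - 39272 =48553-87825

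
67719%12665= 4394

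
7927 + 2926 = 10853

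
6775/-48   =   - 6775/48 =- 141.15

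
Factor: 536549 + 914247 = 1450796 = 2^2*47^1*7717^1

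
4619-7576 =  - 2957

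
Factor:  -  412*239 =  - 2^2*103^1*239^1 = - 98468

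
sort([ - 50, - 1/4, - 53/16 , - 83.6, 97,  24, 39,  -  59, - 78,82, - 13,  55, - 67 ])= [ - 83.6, - 78, - 67, - 59, - 50, - 13,-53/16,  -  1/4 , 24,39,55,82,  97 ]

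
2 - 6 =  - 4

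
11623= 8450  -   - 3173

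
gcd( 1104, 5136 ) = 48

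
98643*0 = 0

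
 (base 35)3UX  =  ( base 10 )4758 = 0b1001010010110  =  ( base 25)7F8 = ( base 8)11226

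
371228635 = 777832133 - 406603498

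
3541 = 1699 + 1842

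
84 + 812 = 896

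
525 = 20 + 505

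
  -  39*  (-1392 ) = 54288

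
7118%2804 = 1510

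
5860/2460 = 2 + 47/123 = 2.38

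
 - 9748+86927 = 77179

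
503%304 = 199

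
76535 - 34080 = 42455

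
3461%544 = 197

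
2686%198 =112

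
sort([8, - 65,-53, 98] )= [-65,-53,8, 98]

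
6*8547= 51282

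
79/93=79/93 = 0.85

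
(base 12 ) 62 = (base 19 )3h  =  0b1001010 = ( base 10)74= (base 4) 1022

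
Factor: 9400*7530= 70782000=2^4*3^1 * 5^3*47^1*251^1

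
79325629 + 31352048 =110677677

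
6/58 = 3/29 = 0.10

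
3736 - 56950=-53214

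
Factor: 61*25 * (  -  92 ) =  - 2^2 * 5^2*23^1*61^1 = - 140300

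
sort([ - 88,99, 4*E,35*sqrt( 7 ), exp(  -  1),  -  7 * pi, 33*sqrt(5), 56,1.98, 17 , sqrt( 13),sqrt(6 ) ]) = [ -88,-7 * pi,exp( - 1 ),1.98, sqrt(6),sqrt( 13),4*E, 17,56,33*sqrt( 5),35 * sqrt( 7),99 ] 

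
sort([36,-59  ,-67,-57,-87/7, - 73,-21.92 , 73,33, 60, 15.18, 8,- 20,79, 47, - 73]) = [ - 73, - 73, - 67, - 59, - 57, - 21.92,- 20, - 87/7, 8,15.18, 33, 36, 47, 60, 73, 79]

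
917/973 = 131/139 = 0.94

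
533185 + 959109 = 1492294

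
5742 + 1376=7118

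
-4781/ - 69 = 4781/69  =  69.29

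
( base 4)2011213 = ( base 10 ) 8551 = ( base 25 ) dh1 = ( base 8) 20547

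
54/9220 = 27/4610 = 0.01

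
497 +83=580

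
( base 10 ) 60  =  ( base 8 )74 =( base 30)20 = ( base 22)2G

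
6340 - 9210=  - 2870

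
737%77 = 44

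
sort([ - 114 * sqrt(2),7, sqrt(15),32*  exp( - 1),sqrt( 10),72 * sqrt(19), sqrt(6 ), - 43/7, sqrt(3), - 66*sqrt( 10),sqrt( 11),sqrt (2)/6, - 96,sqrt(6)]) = [ - 66 * sqrt(10), - 114* sqrt ( 2), - 96, - 43/7 , sqrt(2)/6, sqrt( 3),sqrt(6),sqrt(6 ), sqrt(10 ),sqrt(11), sqrt( 15),  7 , 32*exp( - 1), 72 * sqrt(19)]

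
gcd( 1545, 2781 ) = 309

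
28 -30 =-2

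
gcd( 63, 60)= 3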